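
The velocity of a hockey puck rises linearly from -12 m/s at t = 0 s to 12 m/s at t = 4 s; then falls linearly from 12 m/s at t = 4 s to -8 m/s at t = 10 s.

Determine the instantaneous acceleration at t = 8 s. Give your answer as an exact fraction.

-10/3 m/s²

Acceleration is the slope of the v-t graph on 4–10 s: (-8 − 12)/(10 − 4) = -10/3 m/s².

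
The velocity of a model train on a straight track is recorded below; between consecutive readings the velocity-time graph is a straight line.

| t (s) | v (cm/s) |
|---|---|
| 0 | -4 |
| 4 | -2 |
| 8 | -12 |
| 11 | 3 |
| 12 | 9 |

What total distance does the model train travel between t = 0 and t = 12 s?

61.3 cm

Total distance travelled is ∫|v| dt — sum the magnitudes of each area piece.
0–4 s: |½(-4 + -2)(4)| = 12 cm
4–8 s: |½(-2 + -12)(4)| = 28 cm
8–11 s: v = 0 at t = 10.4 s; triangle areas 14.4 + 0.9 = 15.3 cm
11–12 s: |½(3 + 9)(1)| = 6 cm
Total distance = 61.3 cm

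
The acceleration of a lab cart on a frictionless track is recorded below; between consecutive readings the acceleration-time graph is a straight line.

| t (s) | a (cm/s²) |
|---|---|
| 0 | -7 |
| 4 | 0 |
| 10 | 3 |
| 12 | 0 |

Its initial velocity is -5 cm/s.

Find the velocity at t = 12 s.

-7 cm/s

Δv equals the area under the a-t graph; then v = v₀ + Δv.
0–4 s: ½(-7 + 0)(4) = -14 cm/s
4–10 s: ½(0 + 3)(6) = 9 cm/s
10–12 s: ½(3 + 0)(2) = 3 cm/s
Δv = -2 cm/s, so v(12) = -5 + (-2) = -7 cm/s.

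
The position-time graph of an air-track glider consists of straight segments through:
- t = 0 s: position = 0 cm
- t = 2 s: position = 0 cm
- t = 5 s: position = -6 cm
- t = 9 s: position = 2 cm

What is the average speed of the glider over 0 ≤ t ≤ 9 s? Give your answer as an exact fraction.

Average speed = (total path length)/(elapsed time); on a piecewise-linear x-t graph the path length is Σ|Δx|.
0–2 s: |Δx| = |0 − 0| = 0 cm
2–5 s: |Δx| = |-6 − 0| = 6 cm
5–9 s: |Δx| = |2 − -6| = 8 cm
Total path = 14 cm; average speed = 14/9 = 14/9 cm/s.

14/9 cm/s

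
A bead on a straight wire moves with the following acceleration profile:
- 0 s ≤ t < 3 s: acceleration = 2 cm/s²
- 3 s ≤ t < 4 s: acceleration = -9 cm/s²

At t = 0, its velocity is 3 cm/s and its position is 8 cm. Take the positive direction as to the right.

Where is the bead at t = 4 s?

On each constant-a segment, Δv = aΔt and Δx = v₀Δt + ½aΔt²; chain segment to segment.
0–3 s: v starts 3 cm/s; Δx = 3·3 + ½·2·3² = 18 cm; v ends 9 cm/s.
3–4 s: v starts 9 cm/s; Δx = 9·1 + ½·-9·1² = 4.5 cm; v ends 0 cm/s.
x(4) = 8 + Σ Δx = 30.5 cm.

30.5 cm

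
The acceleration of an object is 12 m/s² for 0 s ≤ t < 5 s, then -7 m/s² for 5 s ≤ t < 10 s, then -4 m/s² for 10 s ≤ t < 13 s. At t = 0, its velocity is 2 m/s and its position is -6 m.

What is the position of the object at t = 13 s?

439.5 m

On each constant-a segment, Δv = aΔt and Δx = v₀Δt + ½aΔt²; chain segment to segment.
0–5 s: v starts 2 m/s; Δx = 2·5 + ½·12·5² = 160 m; v ends 62 m/s.
5–10 s: v starts 62 m/s; Δx = 62·5 + ½·-7·5² = 222.5 m; v ends 27 m/s.
10–13 s: v starts 27 m/s; Δx = 27·3 + ½·-4·3² = 63 m; v ends 15 m/s.
x(13) = -6 + Σ Δx = 439.5 m.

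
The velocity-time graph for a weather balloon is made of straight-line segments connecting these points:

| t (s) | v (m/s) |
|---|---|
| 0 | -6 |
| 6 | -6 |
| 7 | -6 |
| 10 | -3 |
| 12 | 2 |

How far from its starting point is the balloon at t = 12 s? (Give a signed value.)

Net displacement equals the area under the velocity-time graph (areas below the axis count negative).
0–6 s: -6 × 6 = -36 m
6–7 s: -6 × 1 = -6 m
7–10 s: ½(-6 + -3)(3) = -13.5 m
10–12 s: ½(-3 + 2)(2) = -1 m
Net displacement = -56.5 m

-56.5 m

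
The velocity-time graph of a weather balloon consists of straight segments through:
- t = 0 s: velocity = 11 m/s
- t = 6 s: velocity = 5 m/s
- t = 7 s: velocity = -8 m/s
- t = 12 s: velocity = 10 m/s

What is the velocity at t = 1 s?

On 0–6 s the graph is linear from 11 to 5 m/s: v(1) = 11 + (5 − 11)·(1 − 0)/(6 − 0) = 10 m/s.

10 m/s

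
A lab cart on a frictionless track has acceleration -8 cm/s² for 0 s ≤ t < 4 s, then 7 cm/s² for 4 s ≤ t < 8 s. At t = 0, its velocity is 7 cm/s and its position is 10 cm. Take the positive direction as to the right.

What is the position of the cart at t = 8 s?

-70 cm

On each constant-a segment, Δv = aΔt and Δx = v₀Δt + ½aΔt²; chain segment to segment.
0–4 s: v starts 7 cm/s; Δx = 7·4 + ½·-8·4² = -36 cm; v ends -25 cm/s.
4–8 s: v starts -25 cm/s; Δx = -25·4 + ½·7·4² = -44 cm; v ends 3 cm/s.
x(8) = 10 + Σ Δx = -70 cm.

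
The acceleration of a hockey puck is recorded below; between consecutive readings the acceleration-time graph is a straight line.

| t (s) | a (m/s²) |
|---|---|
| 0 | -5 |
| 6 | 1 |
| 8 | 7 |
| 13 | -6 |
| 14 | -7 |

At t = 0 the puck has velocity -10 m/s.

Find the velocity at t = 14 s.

Δv equals the area under the a-t graph; then v = v₀ + Δv.
0–6 s: ½(-5 + 1)(6) = -12 m/s
6–8 s: ½(1 + 7)(2) = 8 m/s
8–13 s: ½(7 + -6)(5) = 2.5 m/s
13–14 s: ½(-6 + -7)(1) = -6.5 m/s
Δv = -8 m/s, so v(14) = -10 + (-8) = -18 m/s.

-18 m/s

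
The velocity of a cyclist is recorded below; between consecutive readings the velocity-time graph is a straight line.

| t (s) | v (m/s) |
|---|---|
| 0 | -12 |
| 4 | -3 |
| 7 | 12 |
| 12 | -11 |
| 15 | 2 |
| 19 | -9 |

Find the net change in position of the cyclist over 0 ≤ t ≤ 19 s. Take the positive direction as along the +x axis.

Net displacement equals the area under the velocity-time graph (areas below the axis count negative).
0–4 s: ½(-12 + -3)(4) = -30 m
4–7 s: ½(-3 + 12)(3) = 13.5 m
7–12 s: ½(12 + -11)(5) = 2.5 m
12–15 s: ½(-11 + 2)(3) = -13.5 m
15–19 s: ½(2 + -9)(4) = -14 m
Net displacement = -41.5 m

-41.5 m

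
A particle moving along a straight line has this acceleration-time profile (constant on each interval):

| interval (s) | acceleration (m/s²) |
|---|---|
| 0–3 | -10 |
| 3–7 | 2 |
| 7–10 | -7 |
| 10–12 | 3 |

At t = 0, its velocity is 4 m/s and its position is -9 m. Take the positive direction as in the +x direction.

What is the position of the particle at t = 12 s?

-287.5 m

On each constant-a segment, Δv = aΔt and Δx = v₀Δt + ½aΔt²; chain segment to segment.
0–3 s: v starts 4 m/s; Δx = 4·3 + ½·-10·3² = -33 m; v ends -26 m/s.
3–7 s: v starts -26 m/s; Δx = -26·4 + ½·2·4² = -88 m; v ends -18 m/s.
7–10 s: v starts -18 m/s; Δx = -18·3 + ½·-7·3² = -85.5 m; v ends -39 m/s.
10–12 s: v starts -39 m/s; Δx = -39·2 + ½·3·2² = -72 m; v ends -33 m/s.
x(12) = -9 + Σ Δx = -287.5 m.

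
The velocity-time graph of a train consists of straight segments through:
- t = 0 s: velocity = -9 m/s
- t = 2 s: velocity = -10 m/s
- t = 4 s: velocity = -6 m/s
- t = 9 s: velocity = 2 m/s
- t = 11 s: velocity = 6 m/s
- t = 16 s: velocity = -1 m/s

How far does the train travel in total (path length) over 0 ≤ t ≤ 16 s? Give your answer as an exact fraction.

Total distance travelled is ∫|v| dt — sum the magnitudes of each area piece.
0–2 s: |½(-9 + -10)(2)| = 19 m
2–4 s: |½(-10 + -6)(2)| = 16 m
4–9 s: v = 0 at t = 7.75 s; triangle areas 11.25 + 1.25 = 12.5 m
9–11 s: |½(2 + 6)(2)| = 8 m
11–16 s: v = 0 at t = 107/7 s; triangle areas 90/7 + 5/14 = 185/14 m
Total distance = 481/7 m

481/7 m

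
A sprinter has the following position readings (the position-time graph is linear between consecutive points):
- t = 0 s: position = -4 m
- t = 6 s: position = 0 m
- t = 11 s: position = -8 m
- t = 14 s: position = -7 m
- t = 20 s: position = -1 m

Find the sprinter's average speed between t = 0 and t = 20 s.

Average speed = (total path length)/(elapsed time); on a piecewise-linear x-t graph the path length is Σ|Δx|.
0–6 s: |Δx| = |0 − -4| = 4 m
6–11 s: |Δx| = |-8 − 0| = 8 m
11–14 s: |Δx| = |-7 − -8| = 1 m
14–20 s: |Δx| = |-1 − -7| = 6 m
Total path = 19 m; average speed = 19/20 = 0.95 m/s.

0.95 m/s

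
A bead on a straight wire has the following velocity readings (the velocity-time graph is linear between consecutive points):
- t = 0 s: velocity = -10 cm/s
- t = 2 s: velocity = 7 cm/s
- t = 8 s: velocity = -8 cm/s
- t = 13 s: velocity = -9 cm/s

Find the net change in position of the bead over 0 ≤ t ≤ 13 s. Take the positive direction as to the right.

Displacement is the signed area under the v-t curve.
0–2 s: ½(-10 + 7)(2) = -3 cm
2–8 s: ½(7 + -8)(6) = -3 cm
8–13 s: ½(-8 + -9)(5) = -42.5 cm
Net displacement = -48.5 cm

-48.5 cm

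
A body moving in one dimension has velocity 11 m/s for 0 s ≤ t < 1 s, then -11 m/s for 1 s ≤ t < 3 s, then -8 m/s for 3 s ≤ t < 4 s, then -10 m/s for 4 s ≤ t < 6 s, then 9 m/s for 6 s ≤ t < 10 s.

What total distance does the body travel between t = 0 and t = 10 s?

Distance (not displacement) is the total path length: add the absolute areas under v-t.
0–1 s: |11| × 1 = 11 m
1–3 s: |-11| × 2 = 22 m
3–4 s: |-8| × 1 = 8 m
4–6 s: |-10| × 2 = 20 m
6–10 s: |9| × 4 = 36 m
Total distance = 97 m

97 m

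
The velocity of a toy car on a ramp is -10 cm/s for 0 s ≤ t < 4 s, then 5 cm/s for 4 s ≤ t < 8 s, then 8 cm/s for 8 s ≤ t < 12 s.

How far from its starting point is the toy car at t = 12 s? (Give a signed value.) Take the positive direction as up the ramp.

Displacement is the signed area under the v-t curve.
0–4 s: -10 × 4 = -40 cm
4–8 s: 5 × 4 = 20 cm
8–12 s: 8 × 4 = 32 cm
Net displacement = 12 cm

12 cm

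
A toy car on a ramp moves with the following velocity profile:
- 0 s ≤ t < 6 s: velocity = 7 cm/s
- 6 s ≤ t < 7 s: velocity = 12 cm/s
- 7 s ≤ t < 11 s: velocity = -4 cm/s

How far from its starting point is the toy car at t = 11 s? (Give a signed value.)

Net displacement equals the area under the velocity-time graph (areas below the axis count negative).
0–6 s: 7 × 6 = 42 cm
6–7 s: 12 × 1 = 12 cm
7–11 s: -4 × 4 = -16 cm
Net displacement = 38 cm

38 cm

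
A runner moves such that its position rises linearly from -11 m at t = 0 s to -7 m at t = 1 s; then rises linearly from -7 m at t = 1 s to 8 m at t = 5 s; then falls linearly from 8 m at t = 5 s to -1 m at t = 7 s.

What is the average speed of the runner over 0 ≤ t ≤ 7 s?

Average speed = (total path length)/(elapsed time); on a piecewise-linear x-t graph the path length is Σ|Δx|.
0–1 s: |Δx| = |-7 − -11| = 4 m
1–5 s: |Δx| = |8 − -7| = 15 m
5–7 s: |Δx| = |-1 − 8| = 9 m
Total path = 28 m; average speed = 28/7 = 4 m/s.

4 m/s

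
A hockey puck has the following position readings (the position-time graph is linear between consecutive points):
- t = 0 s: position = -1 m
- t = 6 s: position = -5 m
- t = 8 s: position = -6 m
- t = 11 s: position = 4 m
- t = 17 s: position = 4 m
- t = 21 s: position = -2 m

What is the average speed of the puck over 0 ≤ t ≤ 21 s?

1 m/s

Average speed = (total path length)/(elapsed time); on a piecewise-linear x-t graph the path length is Σ|Δx|.
0–6 s: |Δx| = |-5 − -1| = 4 m
6–8 s: |Δx| = |-6 − -5| = 1 m
8–11 s: |Δx| = |4 − -6| = 10 m
11–17 s: |Δx| = |4 − 4| = 0 m
17–21 s: |Δx| = |-2 − 4| = 6 m
Total path = 21 m; average speed = 21/21 = 1 m/s.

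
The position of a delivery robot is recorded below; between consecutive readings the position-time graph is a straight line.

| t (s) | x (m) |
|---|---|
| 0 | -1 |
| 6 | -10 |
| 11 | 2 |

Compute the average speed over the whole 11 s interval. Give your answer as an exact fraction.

Average speed = (total path length)/(elapsed time); on a piecewise-linear x-t graph the path length is Σ|Δx|.
0–6 s: |Δx| = |-10 − -1| = 9 m
6–11 s: |Δx| = |2 − -10| = 12 m
Total path = 21 m; average speed = 21/11 = 21/11 m/s.

21/11 m/s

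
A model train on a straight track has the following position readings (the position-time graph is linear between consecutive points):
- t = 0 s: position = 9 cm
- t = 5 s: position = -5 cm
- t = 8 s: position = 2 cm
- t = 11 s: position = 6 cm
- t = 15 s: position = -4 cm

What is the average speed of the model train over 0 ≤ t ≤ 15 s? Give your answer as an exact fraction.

Average speed = (total path length)/(elapsed time); on a piecewise-linear x-t graph the path length is Σ|Δx|.
0–5 s: |Δx| = |-5 − 9| = 14 cm
5–8 s: |Δx| = |2 − -5| = 7 cm
8–11 s: |Δx| = |6 − 2| = 4 cm
11–15 s: |Δx| = |-4 − 6| = 10 cm
Total path = 35 cm; average speed = 35/15 = 7/3 cm/s.

7/3 cm/s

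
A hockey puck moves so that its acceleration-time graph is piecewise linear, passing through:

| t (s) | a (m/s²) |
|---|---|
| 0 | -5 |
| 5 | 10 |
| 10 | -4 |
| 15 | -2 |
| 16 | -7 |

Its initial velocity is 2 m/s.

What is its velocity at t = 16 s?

Δv equals the area under the a-t graph; then v = v₀ + Δv.
0–5 s: ½(-5 + 10)(5) = 12.5 m/s
5–10 s: ½(10 + -4)(5) = 15 m/s
10–15 s: ½(-4 + -2)(5) = -15 m/s
15–16 s: ½(-2 + -7)(1) = -4.5 m/s
Δv = 8 m/s, so v(16) = 2 + (8) = 10 m/s.

10 m/s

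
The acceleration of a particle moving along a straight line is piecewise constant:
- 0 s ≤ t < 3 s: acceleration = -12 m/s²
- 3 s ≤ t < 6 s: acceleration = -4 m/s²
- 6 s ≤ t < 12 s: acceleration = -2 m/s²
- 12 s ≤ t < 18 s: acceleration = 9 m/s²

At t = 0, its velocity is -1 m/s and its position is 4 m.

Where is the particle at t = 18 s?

-716 m

On each constant-a segment, Δv = aΔt and Δx = v₀Δt + ½aΔt²; chain segment to segment.
0–3 s: v starts -1 m/s; Δx = -1·3 + ½·-12·3² = -57 m; v ends -37 m/s.
3–6 s: v starts -37 m/s; Δx = -37·3 + ½·-4·3² = -129 m; v ends -49 m/s.
6–12 s: v starts -49 m/s; Δx = -49·6 + ½·-2·6² = -330 m; v ends -61 m/s.
12–18 s: v starts -61 m/s; Δx = -61·6 + ½·9·6² = -204 m; v ends -7 m/s.
x(18) = 4 + Σ Δx = -716 m.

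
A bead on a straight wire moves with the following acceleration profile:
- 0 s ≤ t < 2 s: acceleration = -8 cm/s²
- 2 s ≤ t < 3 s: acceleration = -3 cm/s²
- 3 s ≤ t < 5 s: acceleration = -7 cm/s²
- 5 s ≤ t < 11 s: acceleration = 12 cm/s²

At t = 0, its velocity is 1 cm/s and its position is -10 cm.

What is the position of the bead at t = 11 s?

-66.5 cm

On each constant-a segment, Δv = aΔt and Δx = v₀Δt + ½aΔt²; chain segment to segment.
0–2 s: v starts 1 cm/s; Δx = 1·2 + ½·-8·2² = -14 cm; v ends -15 cm/s.
2–3 s: v starts -15 cm/s; Δx = -15·1 + ½·-3·1² = -16.5 cm; v ends -18 cm/s.
3–5 s: v starts -18 cm/s; Δx = -18·2 + ½·-7·2² = -50 cm; v ends -32 cm/s.
5–11 s: v starts -32 cm/s; Δx = -32·6 + ½·12·6² = 24 cm; v ends 40 cm/s.
x(11) = -10 + Σ Δx = -66.5 cm.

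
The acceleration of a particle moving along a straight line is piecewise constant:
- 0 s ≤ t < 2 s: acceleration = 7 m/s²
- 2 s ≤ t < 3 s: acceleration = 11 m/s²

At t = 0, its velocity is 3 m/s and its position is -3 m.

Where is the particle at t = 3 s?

On each constant-a segment, Δv = aΔt and Δx = v₀Δt + ½aΔt²; chain segment to segment.
0–2 s: v starts 3 m/s; Δx = 3·2 + ½·7·2² = 20 m; v ends 17 m/s.
2–3 s: v starts 17 m/s; Δx = 17·1 + ½·11·1² = 22.5 m; v ends 28 m/s.
x(3) = -3 + Σ Δx = 39.5 m.

39.5 m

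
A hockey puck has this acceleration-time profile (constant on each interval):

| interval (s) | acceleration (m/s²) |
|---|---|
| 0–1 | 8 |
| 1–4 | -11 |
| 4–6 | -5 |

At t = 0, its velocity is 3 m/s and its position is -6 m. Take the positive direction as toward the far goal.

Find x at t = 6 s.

-69.5 m

On each constant-a segment, Δv = aΔt and Δx = v₀Δt + ½aΔt²; chain segment to segment.
0–1 s: v starts 3 m/s; Δx = 3·1 + ½·8·1² = 7 m; v ends 11 m/s.
1–4 s: v starts 11 m/s; Δx = 11·3 + ½·-11·3² = -16.5 m; v ends -22 m/s.
4–6 s: v starts -22 m/s; Δx = -22·2 + ½·-5·2² = -54 m; v ends -32 m/s.
x(6) = -6 + Σ Δx = -69.5 m.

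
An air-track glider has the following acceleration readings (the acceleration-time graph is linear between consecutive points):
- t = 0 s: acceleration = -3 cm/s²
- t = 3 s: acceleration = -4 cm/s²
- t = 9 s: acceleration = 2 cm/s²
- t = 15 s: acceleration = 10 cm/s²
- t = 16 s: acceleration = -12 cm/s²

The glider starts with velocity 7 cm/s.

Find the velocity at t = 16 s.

Δv equals the area under the a-t graph; then v = v₀ + Δv.
0–3 s: ½(-3 + -4)(3) = -10.5 cm/s
3–9 s: ½(-4 + 2)(6) = -6 cm/s
9–15 s: ½(2 + 10)(6) = 36 cm/s
15–16 s: ½(10 + -12)(1) = -1 cm/s
Δv = 18.5 cm/s, so v(16) = 7 + (18.5) = 25.5 cm/s.

25.5 cm/s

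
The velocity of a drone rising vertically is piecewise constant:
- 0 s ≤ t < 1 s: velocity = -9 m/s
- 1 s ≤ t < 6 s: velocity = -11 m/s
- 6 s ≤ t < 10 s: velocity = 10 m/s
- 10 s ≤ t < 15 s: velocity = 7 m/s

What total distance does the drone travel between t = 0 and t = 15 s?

Total distance travelled is ∫|v| dt — sum the magnitudes of each area piece.
0–1 s: |-9| × 1 = 9 m
1–6 s: |-11| × 5 = 55 m
6–10 s: |10| × 4 = 40 m
10–15 s: |7| × 5 = 35 m
Total distance = 139 m

139 m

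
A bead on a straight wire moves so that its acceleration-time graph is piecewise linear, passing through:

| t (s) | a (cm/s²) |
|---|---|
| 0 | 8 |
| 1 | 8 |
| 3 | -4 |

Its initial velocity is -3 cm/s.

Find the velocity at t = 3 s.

9 cm/s

Δv equals the area under the a-t graph; then v = v₀ + Δv.
0–1 s: 8 × 1 = 8 cm/s
1–3 s: ½(8 + -4)(2) = 4 cm/s
Δv = 12 cm/s, so v(3) = -3 + (12) = 9 cm/s.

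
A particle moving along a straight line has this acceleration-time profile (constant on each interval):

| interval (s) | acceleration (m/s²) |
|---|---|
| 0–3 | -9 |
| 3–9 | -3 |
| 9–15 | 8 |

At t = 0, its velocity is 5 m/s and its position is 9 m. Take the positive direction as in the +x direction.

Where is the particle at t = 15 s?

-298.5 m

On each constant-a segment, Δv = aΔt and Δx = v₀Δt + ½aΔt²; chain segment to segment.
0–3 s: v starts 5 m/s; Δx = 5·3 + ½·-9·3² = -25.5 m; v ends -22 m/s.
3–9 s: v starts -22 m/s; Δx = -22·6 + ½·-3·6² = -186 m; v ends -40 m/s.
9–15 s: v starts -40 m/s; Δx = -40·6 + ½·8·6² = -96 m; v ends 8 m/s.
x(15) = 9 + Σ Δx = -298.5 m.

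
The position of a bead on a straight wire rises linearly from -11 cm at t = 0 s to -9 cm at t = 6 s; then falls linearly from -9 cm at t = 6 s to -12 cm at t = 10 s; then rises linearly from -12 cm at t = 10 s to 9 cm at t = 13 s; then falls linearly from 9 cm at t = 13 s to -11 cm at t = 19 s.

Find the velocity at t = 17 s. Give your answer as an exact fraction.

-10/3 cm/s

Velocity is the slope of the x-t graph on 13–19 s: (-11 − 9)/(19 − 13) = -10/3 cm/s.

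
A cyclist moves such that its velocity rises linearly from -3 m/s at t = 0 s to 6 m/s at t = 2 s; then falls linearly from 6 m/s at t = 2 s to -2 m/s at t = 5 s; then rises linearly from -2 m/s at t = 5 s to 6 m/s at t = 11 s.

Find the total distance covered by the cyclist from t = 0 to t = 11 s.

Distance (not displacement) is the total path length: add the absolute areas under v-t.
0–2 s: v = 0 at t = 2/3 s; triangle areas 1 + 4 = 5 m
2–5 s: v = 0 at t = 4.25 s; triangle areas 6.75 + 0.75 = 7.5 m
5–11 s: v = 0 at t = 6.5 s; triangle areas 1.5 + 13.5 = 15 m
Total distance = 27.5 m

27.5 m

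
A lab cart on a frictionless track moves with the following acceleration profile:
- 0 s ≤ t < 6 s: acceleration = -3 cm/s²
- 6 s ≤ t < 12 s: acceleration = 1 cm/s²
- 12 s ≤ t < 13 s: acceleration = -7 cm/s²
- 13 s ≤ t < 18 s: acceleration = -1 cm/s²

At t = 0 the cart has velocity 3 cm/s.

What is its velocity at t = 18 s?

Δv equals the area under the a-t graph; then v = v₀ + Δv.
0–6 s: -3 × 6 = -18 cm/s
6–12 s: 1 × 6 = 6 cm/s
12–13 s: -7 × 1 = -7 cm/s
13–18 s: -1 × 5 = -5 cm/s
Δv = -24 cm/s, so v(18) = 3 + (-24) = -21 cm/s.

-21 cm/s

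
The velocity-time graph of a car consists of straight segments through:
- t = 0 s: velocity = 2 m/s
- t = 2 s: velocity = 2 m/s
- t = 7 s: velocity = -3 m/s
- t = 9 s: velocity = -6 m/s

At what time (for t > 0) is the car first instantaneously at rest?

t = 4 s

v changes sign on 2–7 s (from 2 to -3); the graph is linear there, so v = 0 at t = 2 + (-2)·(7 − 2)/(-3 − 2) = 4 s.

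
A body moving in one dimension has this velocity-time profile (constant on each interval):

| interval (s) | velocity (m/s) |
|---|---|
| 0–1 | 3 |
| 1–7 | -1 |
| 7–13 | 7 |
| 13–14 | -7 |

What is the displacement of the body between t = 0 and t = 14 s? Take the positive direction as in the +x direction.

32 m

Displacement is the signed area under the v-t curve.
0–1 s: 3 × 1 = 3 m
1–7 s: -1 × 6 = -6 m
7–13 s: 7 × 6 = 42 m
13–14 s: -7 × 1 = -7 m
Net displacement = 32 m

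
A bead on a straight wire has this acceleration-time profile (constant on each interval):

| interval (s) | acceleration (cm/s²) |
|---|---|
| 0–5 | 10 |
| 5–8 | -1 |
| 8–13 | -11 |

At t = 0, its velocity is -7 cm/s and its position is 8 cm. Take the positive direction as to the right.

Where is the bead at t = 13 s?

On each constant-a segment, Δv = aΔt and Δx = v₀Δt + ½aΔt²; chain segment to segment.
0–5 s: v starts -7 cm/s; Δx = -7·5 + ½·10·5² = 90 cm; v ends 43 cm/s.
5–8 s: v starts 43 cm/s; Δx = 43·3 + ½·-1·3² = 124.5 cm; v ends 40 cm/s.
8–13 s: v starts 40 cm/s; Δx = 40·5 + ½·-11·5² = 62.5 cm; v ends -15 cm/s.
x(13) = 8 + Σ Δx = 285 cm.

285 cm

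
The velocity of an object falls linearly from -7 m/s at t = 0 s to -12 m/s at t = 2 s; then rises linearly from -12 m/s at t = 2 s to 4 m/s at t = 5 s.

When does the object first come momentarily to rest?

v changes sign on 2–5 s (from -12 to 4); the graph is linear there, so v = 0 at t = 2 + (12)·(5 − 2)/(4 − -12) = 4.25 s.

t = 4.25 s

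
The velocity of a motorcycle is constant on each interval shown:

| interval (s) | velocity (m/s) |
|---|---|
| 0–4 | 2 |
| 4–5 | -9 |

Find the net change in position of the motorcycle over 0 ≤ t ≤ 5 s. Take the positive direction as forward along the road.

Net displacement equals the area under the velocity-time graph (areas below the axis count negative).
0–4 s: 2 × 4 = 8 m
4–5 s: -9 × 1 = -9 m
Net displacement = -1 m

-1 m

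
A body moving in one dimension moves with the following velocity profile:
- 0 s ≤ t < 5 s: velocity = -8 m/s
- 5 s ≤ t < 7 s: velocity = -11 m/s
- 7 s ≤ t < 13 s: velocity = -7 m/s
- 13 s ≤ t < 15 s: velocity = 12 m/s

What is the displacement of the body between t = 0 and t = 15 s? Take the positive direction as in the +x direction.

-80 m

Displacement is the signed area under the v-t curve.
0–5 s: -8 × 5 = -40 m
5–7 s: -11 × 2 = -22 m
7–13 s: -7 × 6 = -42 m
13–15 s: 12 × 2 = 24 m
Net displacement = -80 m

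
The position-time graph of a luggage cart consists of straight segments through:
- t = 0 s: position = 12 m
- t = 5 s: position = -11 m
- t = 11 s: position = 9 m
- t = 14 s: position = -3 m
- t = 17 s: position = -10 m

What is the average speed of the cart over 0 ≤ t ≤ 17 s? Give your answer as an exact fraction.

62/17 m/s

Average speed = (total path length)/(elapsed time); on a piecewise-linear x-t graph the path length is Σ|Δx|.
0–5 s: |Δx| = |-11 − 12| = 23 m
5–11 s: |Δx| = |9 − -11| = 20 m
11–14 s: |Δx| = |-3 − 9| = 12 m
14–17 s: |Δx| = |-10 − -3| = 7 m
Total path = 62 m; average speed = 62/17 = 62/17 m/s.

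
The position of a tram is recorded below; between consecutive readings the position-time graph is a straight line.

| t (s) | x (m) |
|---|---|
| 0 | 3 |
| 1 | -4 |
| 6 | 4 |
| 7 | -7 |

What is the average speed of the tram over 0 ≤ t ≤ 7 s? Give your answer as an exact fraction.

26/7 m/s

Average speed = (total path length)/(elapsed time); on a piecewise-linear x-t graph the path length is Σ|Δx|.
0–1 s: |Δx| = |-4 − 3| = 7 m
1–6 s: |Δx| = |4 − -4| = 8 m
6–7 s: |Δx| = |-7 − 4| = 11 m
Total path = 26 m; average speed = 26/7 = 26/7 m/s.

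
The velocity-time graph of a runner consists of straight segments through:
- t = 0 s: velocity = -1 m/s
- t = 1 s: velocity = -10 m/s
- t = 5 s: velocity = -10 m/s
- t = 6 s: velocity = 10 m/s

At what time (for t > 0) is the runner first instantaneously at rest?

v changes sign on 5–6 s (from -10 to 10); the graph is linear there, so v = 0 at t = 5 + (10)·(6 − 5)/(10 − -10) = 5.5 s.

t = 5.5 s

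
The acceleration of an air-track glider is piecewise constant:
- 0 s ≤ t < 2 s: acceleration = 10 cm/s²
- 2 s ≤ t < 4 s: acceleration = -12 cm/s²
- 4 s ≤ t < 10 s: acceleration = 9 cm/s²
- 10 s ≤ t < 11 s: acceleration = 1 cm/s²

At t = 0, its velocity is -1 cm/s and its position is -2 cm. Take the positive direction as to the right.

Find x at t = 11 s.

On each constant-a segment, Δv = aΔt and Δx = v₀Δt + ½aΔt²; chain segment to segment.
0–2 s: v starts -1 cm/s; Δx = -1·2 + ½·10·2² = 18 cm; v ends 19 cm/s.
2–4 s: v starts 19 cm/s; Δx = 19·2 + ½·-12·2² = 14 cm; v ends -5 cm/s.
4–10 s: v starts -5 cm/s; Δx = -5·6 + ½·9·6² = 132 cm; v ends 49 cm/s.
10–11 s: v starts 49 cm/s; Δx = 49·1 + ½·1·1² = 49.5 cm; v ends 50 cm/s.
x(11) = -2 + Σ Δx = 211.5 cm.

211.5 cm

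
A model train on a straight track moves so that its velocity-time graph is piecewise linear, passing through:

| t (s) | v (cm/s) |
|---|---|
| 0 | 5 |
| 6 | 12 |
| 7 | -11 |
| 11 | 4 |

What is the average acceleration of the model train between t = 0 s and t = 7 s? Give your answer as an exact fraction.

Average acceleration = Δv/Δt = (-11 − 5)/(7 − 0) = -16/7 cm/s².

-16/7 cm/s²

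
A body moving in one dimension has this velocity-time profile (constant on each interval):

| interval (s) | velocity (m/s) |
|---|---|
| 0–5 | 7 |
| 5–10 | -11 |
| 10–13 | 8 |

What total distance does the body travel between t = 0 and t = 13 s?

Distance (not displacement) is the total path length: add the absolute areas under v-t.
0–5 s: |7| × 5 = 35 m
5–10 s: |-11| × 5 = 55 m
10–13 s: |8| × 3 = 24 m
Total distance = 114 m

114 m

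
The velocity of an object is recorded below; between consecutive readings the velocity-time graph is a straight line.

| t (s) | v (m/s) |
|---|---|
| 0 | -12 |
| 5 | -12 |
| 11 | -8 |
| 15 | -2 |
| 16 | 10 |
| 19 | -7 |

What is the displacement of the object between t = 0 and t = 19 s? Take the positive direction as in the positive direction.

-131.5 m

Net displacement equals the area under the velocity-time graph (areas below the axis count negative).
0–5 s: -12 × 5 = -60 m
5–11 s: ½(-12 + -8)(6) = -60 m
11–15 s: ½(-8 + -2)(4) = -20 m
15–16 s: ½(-2 + 10)(1) = 4 m
16–19 s: ½(10 + -7)(3) = 4.5 m
Net displacement = -131.5 m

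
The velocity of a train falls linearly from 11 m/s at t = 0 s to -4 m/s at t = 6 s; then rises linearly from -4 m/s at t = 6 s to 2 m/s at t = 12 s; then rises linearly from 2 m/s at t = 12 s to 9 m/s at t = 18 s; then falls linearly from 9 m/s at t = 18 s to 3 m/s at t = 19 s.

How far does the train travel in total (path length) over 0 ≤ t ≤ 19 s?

Total distance travelled is ∫|v| dt — sum the magnitudes of each area piece.
0–6 s: v = 0 at t = 4.4 s; triangle areas 24.2 + 3.2 = 27.4 m
6–12 s: v = 0 at t = 10 s; triangle areas 8 + 2 = 10 m
12–18 s: |½(2 + 9)(6)| = 33 m
18–19 s: |½(9 + 3)(1)| = 6 m
Total distance = 76.4 m

76.4 m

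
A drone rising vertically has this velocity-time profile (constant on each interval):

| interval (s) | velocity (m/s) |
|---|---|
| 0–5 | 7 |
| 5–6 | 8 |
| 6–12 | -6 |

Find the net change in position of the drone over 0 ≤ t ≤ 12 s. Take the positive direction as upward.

7 m

Net displacement equals the area under the velocity-time graph (areas below the axis count negative).
0–5 s: 7 × 5 = 35 m
5–6 s: 8 × 1 = 8 m
6–12 s: -6 × 6 = -36 m
Net displacement = 7 m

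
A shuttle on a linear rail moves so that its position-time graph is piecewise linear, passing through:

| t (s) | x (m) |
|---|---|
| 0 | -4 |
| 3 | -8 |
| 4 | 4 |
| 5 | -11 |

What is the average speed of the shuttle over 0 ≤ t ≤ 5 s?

Average speed = (total path length)/(elapsed time); on a piecewise-linear x-t graph the path length is Σ|Δx|.
0–3 s: |Δx| = |-8 − -4| = 4 m
3–4 s: |Δx| = |4 − -8| = 12 m
4–5 s: |Δx| = |-11 − 4| = 15 m
Total path = 31 m; average speed = 31/5 = 6.2 m/s.

6.2 m/s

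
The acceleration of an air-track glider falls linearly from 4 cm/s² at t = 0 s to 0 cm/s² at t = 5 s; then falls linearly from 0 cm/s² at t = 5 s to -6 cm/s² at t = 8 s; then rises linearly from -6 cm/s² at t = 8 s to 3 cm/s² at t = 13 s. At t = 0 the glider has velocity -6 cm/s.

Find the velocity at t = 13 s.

Δv equals the area under the a-t graph; then v = v₀ + Δv.
0–5 s: ½(4 + 0)(5) = 10 cm/s
5–8 s: ½(0 + -6)(3) = -9 cm/s
8–13 s: ½(-6 + 3)(5) = -7.5 cm/s
Δv = -6.5 cm/s, so v(13) = -6 + (-6.5) = -12.5 cm/s.

-12.5 cm/s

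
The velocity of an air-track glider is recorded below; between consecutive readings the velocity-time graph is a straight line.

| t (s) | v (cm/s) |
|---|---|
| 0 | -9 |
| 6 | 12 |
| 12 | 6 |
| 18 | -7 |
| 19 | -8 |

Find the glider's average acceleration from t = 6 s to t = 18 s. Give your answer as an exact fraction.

-19/12 cm/s²

Average acceleration = Δv/Δt = (-7 − 12)/(18 − 6) = -19/12 cm/s².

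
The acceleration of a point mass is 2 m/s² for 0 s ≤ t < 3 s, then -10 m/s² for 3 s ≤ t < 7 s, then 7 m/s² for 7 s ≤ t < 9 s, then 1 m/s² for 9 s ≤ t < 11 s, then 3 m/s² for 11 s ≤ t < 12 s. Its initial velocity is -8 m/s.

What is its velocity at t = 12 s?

-23 m/s

Δv equals the area under the a-t graph; then v = v₀ + Δv.
0–3 s: 2 × 3 = 6 m/s
3–7 s: -10 × 4 = -40 m/s
7–9 s: 7 × 2 = 14 m/s
9–11 s: 1 × 2 = 2 m/s
11–12 s: 3 × 1 = 3 m/s
Δv = -15 m/s, so v(12) = -8 + (-15) = -23 m/s.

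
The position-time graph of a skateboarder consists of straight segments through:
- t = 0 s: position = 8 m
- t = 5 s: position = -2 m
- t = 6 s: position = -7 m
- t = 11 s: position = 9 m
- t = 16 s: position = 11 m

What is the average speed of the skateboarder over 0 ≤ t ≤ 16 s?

Average speed = (total path length)/(elapsed time); on a piecewise-linear x-t graph the path length is Σ|Δx|.
0–5 s: |Δx| = |-2 − 8| = 10 m
5–6 s: |Δx| = |-7 − -2| = 5 m
6–11 s: |Δx| = |9 − -7| = 16 m
11–16 s: |Δx| = |11 − 9| = 2 m
Total path = 33 m; average speed = 33/16 = 2.0625 m/s.

2.0625 m/s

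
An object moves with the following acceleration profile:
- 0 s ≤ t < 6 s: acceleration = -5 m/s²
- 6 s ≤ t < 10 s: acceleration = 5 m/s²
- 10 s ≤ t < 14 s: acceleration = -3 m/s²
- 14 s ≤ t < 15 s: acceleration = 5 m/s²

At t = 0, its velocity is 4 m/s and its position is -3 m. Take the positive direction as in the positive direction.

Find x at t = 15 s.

On each constant-a segment, Δv = aΔt and Δx = v₀Δt + ½aΔt²; chain segment to segment.
0–6 s: v starts 4 m/s; Δx = 4·6 + ½·-5·6² = -66 m; v ends -26 m/s.
6–10 s: v starts -26 m/s; Δx = -26·4 + ½·5·4² = -64 m; v ends -6 m/s.
10–14 s: v starts -6 m/s; Δx = -6·4 + ½·-3·4² = -48 m; v ends -18 m/s.
14–15 s: v starts -18 m/s; Δx = -18·1 + ½·5·1² = -15.5 m; v ends -13 m/s.
x(15) = -3 + Σ Δx = -196.5 m.

-196.5 m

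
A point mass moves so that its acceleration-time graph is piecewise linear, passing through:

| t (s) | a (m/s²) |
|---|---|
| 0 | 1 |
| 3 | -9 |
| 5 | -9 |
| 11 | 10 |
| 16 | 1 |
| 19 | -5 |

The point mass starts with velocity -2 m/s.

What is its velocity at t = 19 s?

Δv equals the area under the a-t graph; then v = v₀ + Δv.
0–3 s: ½(1 + -9)(3) = -12 m/s
3–5 s: -9 × 2 = -18 m/s
5–11 s: ½(-9 + 10)(6) = 3 m/s
11–16 s: ½(10 + 1)(5) = 27.5 m/s
16–19 s: ½(1 + -5)(3) = -6 m/s
Δv = -5.5 m/s, so v(19) = -2 + (-5.5) = -7.5 m/s.

-7.5 m/s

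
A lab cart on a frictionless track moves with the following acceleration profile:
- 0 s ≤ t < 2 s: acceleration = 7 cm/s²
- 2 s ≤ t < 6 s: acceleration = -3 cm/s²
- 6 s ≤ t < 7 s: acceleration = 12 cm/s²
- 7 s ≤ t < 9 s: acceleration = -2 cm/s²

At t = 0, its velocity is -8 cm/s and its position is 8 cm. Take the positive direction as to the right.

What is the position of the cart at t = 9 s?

14 cm

On each constant-a segment, Δv = aΔt and Δx = v₀Δt + ½aΔt²; chain segment to segment.
0–2 s: v starts -8 cm/s; Δx = -8·2 + ½·7·2² = -2 cm; v ends 6 cm/s.
2–6 s: v starts 6 cm/s; Δx = 6·4 + ½·-3·4² = 0 cm; v ends -6 cm/s.
6–7 s: v starts -6 cm/s; Δx = -6·1 + ½·12·1² = 0 cm; v ends 6 cm/s.
7–9 s: v starts 6 cm/s; Δx = 6·2 + ½·-2·2² = 8 cm; v ends 2 cm/s.
x(9) = 8 + Σ Δx = 14 cm.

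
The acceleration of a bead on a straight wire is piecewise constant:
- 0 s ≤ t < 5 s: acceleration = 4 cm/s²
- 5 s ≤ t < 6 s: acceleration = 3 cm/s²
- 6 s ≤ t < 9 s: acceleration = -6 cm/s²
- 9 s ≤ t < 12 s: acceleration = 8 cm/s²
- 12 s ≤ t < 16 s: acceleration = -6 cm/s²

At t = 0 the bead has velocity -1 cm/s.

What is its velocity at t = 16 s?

Δv equals the area under the a-t graph; then v = v₀ + Δv.
0–5 s: 4 × 5 = 20 cm/s
5–6 s: 3 × 1 = 3 cm/s
6–9 s: -6 × 3 = -18 cm/s
9–12 s: 8 × 3 = 24 cm/s
12–16 s: -6 × 4 = -24 cm/s
Δv = 5 cm/s, so v(16) = -1 + (5) = 4 cm/s.

4 cm/s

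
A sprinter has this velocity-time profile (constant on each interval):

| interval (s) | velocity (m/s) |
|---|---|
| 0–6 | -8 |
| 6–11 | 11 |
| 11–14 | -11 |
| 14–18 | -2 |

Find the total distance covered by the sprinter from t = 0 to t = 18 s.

144 m

Distance (not displacement) is the total path length: add the absolute areas under v-t.
0–6 s: |-8| × 6 = 48 m
6–11 s: |11| × 5 = 55 m
11–14 s: |-11| × 3 = 33 m
14–18 s: |-2| × 4 = 8 m
Total distance = 144 m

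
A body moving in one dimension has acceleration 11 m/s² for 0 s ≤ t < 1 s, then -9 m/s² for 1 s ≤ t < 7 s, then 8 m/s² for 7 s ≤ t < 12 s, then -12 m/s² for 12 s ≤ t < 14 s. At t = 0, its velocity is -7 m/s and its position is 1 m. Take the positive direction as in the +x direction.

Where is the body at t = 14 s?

-332.5 m

On each constant-a segment, Δv = aΔt and Δx = v₀Δt + ½aΔt²; chain segment to segment.
0–1 s: v starts -7 m/s; Δx = -7·1 + ½·11·1² = -1.5 m; v ends 4 m/s.
1–7 s: v starts 4 m/s; Δx = 4·6 + ½·-9·6² = -138 m; v ends -50 m/s.
7–12 s: v starts -50 m/s; Δx = -50·5 + ½·8·5² = -150 m; v ends -10 m/s.
12–14 s: v starts -10 m/s; Δx = -10·2 + ½·-12·2² = -44 m; v ends -34 m/s.
x(14) = 1 + Σ Δx = -332.5 m.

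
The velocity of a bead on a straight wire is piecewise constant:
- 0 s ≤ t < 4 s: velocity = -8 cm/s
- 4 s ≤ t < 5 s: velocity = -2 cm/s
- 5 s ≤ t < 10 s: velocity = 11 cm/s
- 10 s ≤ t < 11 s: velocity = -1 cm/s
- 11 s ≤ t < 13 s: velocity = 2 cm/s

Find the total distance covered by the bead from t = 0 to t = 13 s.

94 cm

Distance (not displacement) is the total path length: add the absolute areas under v-t.
0–4 s: |-8| × 4 = 32 cm
4–5 s: |-2| × 1 = 2 cm
5–10 s: |11| × 5 = 55 cm
10–11 s: |-1| × 1 = 1 cm
11–13 s: |2| × 2 = 4 cm
Total distance = 94 cm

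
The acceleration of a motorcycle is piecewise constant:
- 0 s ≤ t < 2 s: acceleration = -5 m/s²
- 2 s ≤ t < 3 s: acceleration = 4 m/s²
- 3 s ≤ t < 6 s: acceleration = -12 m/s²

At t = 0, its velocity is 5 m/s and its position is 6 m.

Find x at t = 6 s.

On each constant-a segment, Δv = aΔt and Δx = v₀Δt + ½aΔt²; chain segment to segment.
0–2 s: v starts 5 m/s; Δx = 5·2 + ½·-5·2² = 0 m; v ends -5 m/s.
2–3 s: v starts -5 m/s; Δx = -5·1 + ½·4·1² = -3 m; v ends -1 m/s.
3–6 s: v starts -1 m/s; Δx = -1·3 + ½·-12·3² = -57 m; v ends -37 m/s.
x(6) = 6 + Σ Δx = -54 m.

-54 m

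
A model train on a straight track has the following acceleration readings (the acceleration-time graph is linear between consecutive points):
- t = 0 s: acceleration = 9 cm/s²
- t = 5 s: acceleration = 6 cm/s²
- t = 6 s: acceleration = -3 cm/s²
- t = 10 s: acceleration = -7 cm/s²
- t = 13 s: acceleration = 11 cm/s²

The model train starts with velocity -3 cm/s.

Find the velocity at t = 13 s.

22 cm/s

Δv equals the area under the a-t graph; then v = v₀ + Δv.
0–5 s: ½(9 + 6)(5) = 37.5 cm/s
5–6 s: ½(6 + -3)(1) = 1.5 cm/s
6–10 s: ½(-3 + -7)(4) = -20 cm/s
10–13 s: ½(-7 + 11)(3) = 6 cm/s
Δv = 25 cm/s, so v(13) = -3 + (25) = 22 cm/s.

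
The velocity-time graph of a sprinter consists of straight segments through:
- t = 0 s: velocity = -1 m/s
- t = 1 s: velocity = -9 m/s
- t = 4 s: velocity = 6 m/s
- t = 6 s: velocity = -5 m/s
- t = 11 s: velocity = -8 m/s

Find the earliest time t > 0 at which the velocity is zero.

v changes sign on 1–4 s (from -9 to 6); the graph is linear there, so v = 0 at t = 1 + (9)·(4 − 1)/(6 − -9) = 2.8 s.

t = 2.8 s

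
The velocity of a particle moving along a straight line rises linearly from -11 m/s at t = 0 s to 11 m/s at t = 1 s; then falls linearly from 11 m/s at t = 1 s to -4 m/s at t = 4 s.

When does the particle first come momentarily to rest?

t = 0.5 s

v changes sign on 0–1 s (from -11 to 11); the graph is linear there, so v = 0 at t = 0 + (11)·(1 − 0)/(11 − -11) = 0.5 s.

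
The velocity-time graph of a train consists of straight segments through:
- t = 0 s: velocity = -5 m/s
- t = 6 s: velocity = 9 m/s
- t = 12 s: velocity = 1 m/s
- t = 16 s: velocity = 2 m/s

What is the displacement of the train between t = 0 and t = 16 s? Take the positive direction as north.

48 m

Net displacement equals the area under the velocity-time graph (areas below the axis count negative).
0–6 s: ½(-5 + 9)(6) = 12 m
6–12 s: ½(9 + 1)(6) = 30 m
12–16 s: ½(1 + 2)(4) = 6 m
Net displacement = 48 m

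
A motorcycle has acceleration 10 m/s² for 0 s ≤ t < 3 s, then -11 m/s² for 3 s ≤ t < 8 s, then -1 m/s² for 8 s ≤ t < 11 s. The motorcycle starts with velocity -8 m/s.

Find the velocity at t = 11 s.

-36 m/s

Δv equals the area under the a-t graph; then v = v₀ + Δv.
0–3 s: 10 × 3 = 30 m/s
3–8 s: -11 × 5 = -55 m/s
8–11 s: -1 × 3 = -3 m/s
Δv = -28 m/s, so v(11) = -8 + (-28) = -36 m/s.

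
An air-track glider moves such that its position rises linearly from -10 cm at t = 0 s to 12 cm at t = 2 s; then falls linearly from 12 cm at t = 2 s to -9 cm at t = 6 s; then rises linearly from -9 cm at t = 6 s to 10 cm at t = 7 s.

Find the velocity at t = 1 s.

11 cm/s

Velocity is the slope of the x-t graph on 0–2 s: (12 − -10)/(2 − 0) = 11 cm/s.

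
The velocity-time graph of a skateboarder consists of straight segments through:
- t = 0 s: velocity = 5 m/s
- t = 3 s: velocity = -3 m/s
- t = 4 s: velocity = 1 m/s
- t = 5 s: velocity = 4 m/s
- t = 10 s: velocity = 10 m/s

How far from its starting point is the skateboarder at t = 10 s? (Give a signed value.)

39.5 m

Net displacement equals the area under the velocity-time graph (areas below the axis count negative).
0–3 s: ½(5 + -3)(3) = 3 m
3–4 s: ½(-3 + 1)(1) = -1 m
4–5 s: ½(1 + 4)(1) = 2.5 m
5–10 s: ½(4 + 10)(5) = 35 m
Net displacement = 39.5 m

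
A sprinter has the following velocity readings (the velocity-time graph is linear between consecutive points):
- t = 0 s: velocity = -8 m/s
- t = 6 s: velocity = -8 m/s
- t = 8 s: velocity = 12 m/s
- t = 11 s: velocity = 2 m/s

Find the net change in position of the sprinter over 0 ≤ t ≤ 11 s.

-23 m

Net displacement equals the area under the velocity-time graph (areas below the axis count negative).
0–6 s: -8 × 6 = -48 m
6–8 s: ½(-8 + 12)(2) = 4 m
8–11 s: ½(12 + 2)(3) = 21 m
Net displacement = -23 m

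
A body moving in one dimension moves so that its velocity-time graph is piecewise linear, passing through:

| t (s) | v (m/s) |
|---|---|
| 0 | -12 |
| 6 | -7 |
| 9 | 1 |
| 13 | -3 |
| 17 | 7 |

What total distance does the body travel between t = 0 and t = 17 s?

82.975 m

Total distance travelled is ∫|v| dt — sum the magnitudes of each area piece.
0–6 s: |½(-12 + -7)(6)| = 57 m
6–9 s: v = 0 at t = 8.625 s; triangle areas 9.1875 + 0.1875 = 9.375 m
9–13 s: v = 0 at t = 10 s; triangle areas 0.5 + 4.5 = 5 m
13–17 s: v = 0 at t = 14.2 s; triangle areas 1.8 + 9.8 = 11.6 m
Total distance = 82.975 m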